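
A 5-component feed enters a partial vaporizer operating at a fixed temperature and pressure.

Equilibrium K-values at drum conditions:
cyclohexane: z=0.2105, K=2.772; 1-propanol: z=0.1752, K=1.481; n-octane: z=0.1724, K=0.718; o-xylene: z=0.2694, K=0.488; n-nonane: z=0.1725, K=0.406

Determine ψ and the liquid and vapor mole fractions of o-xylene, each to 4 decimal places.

ψ = 0.2554, x_o-xylene = 0.3099, y_o-xylene = 0.1512

Material balance + equilibrium reduce to Σ zᵢ(Kᵢ−1)/(1+ψ(Kᵢ−1)) = 0.
g(0) = ΣzᵢKᵢ − 1 = 0.1683 and g(1) = 1 − Σzᵢ/Kᵢ = -0.4113, so a root lies in (0, 1).
Iterate (Newton) starting at ψ = 0.65:
  ψ = 0.6500: g = -0.19563, g' = -0.5070 → ψ = 0.2641
  ψ = 0.2641: g = -0.00471, g' = -0.5347 → ψ = 0.2553
  ψ = 0.2553: g = 0.00002, g' = -0.5394 → ψ = 0.2554
Converged at ψ = 0.2554.
Compositions from xᵢ = zᵢ/(1+ψ(Kᵢ−1)), yᵢ = Kᵢxᵢ:
  cyclohexane: x = 0.1449, y = 0.4017
  1-propanol: x = 0.1560, y = 0.2311
  n-octane: x = 0.1858, y = 0.1334
  o-xylene: x = 0.3099, y = 0.1512
  n-nonane: x = 0.2033, y = 0.0826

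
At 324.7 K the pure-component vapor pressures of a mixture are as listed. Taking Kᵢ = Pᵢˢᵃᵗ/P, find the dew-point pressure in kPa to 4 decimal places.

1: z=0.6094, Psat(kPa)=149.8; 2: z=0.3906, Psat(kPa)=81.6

At the dew point ψ → 1, so Σzᵢ/Kᵢ = 1 with Kᵢ = Pᵢˢᵃᵗ/P ⇒ 1/P = Σzᵢ/Pᵢˢᵃᵗ.
1/P = 0.6094/149.8 + 0.3906/81.6 = 0.0088549 ⇒ P = 112.9324 kPa

Pdew = 112.9324 kPa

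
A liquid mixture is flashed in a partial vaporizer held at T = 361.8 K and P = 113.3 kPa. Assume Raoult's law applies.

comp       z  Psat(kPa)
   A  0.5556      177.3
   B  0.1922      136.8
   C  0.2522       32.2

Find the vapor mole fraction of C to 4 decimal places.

Raoult's law: Kᵢ = Pᵢˢᵃᵗ/P = Pᵢˢᵃᵗ/113.3.
  K_A = 177.3/113.3 = 1.564872, K_B = 136.8/113.3 = 1.207414, K_C = 32.2/113.3 = 0.284201
Material balance + equilibrium reduce to Σ zᵢ(Kᵢ−1)/(1+β(Kᵢ−1)) = 0.
g(0) = ΣzᵢKᵢ − 1 = 0.1732 and g(1) = 1 − Σzᵢ/Kᵢ = -0.4016, so a root lies in (0, 1).
Newton iteration, β⁰ = 0.69:
  β = 0.6900: g = -0.09600, g' = -0.6026 → β = 0.5307
  β = 0.5307: g = -0.01374, g' = -0.4477 → β = 0.5000
  β = 0.5000: g = -0.00031, g' = -0.4280 → β = 0.4993
Converged at β = 0.4993.
Compositions from xᵢ = zᵢ/(1+β(Kᵢ−1)), yᵢ = Kᵢxᵢ:
  A: x = 0.4334, y = 0.6782
  B: x = 0.1742, y = 0.2103
  C: x = 0.3925, y = 0.1115

y_C = 0.1115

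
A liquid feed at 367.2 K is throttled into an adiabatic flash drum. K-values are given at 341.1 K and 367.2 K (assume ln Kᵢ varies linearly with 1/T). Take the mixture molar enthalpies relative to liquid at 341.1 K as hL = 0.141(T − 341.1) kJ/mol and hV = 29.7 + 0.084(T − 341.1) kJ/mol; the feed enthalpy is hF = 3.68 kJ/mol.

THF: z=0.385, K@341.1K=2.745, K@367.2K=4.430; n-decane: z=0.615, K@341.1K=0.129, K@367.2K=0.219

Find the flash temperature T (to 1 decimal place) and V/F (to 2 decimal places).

T = 343.2 K, V/F = 0.11

Adiabatic flash: solve Rachford–Rice at each trial T, then check hF = ψ·hV(T) + (1−ψ)·hL(T).
  T = 341.1 K: K = (2.745, 0.129), RR gives ψ = 0.090, H_out = 2.661 kJ/mol
  T = 367.2 K: K = (4.430, 0.219), RR gives ψ = 0.314, H_out = 12.529 kJ/mol
  T = 354.1 K: K = (3.515, 0.170), RR gives ψ = 0.219, H_out = 8.177 kJ/mol
  T = 347.6 K: K = (3.113, 0.148), RR gives ψ = 0.161, H_out = 5.639 kJ/mol
  T = 344.4 K: K = (2.928, 0.139), RR gives ψ = 0.128, H_out = 4.241 kJ/mol
  T = 342.8 K: K = (2.838, 0.134), RR gives ψ = 0.110, H_out = 3.494 kJ/mol
Linear interpolation between T = 342.8 (H_out = 3.494) and T = 344.4 (H_out = 4.241) on hF = 3.68 gives T ≈ 343.2 K, at which ψ = 0.11.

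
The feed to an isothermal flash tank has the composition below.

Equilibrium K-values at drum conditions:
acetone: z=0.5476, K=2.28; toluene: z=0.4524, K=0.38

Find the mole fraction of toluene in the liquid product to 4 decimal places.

x_toluene = 0.6737

Rachford–Rice: g(V/F) = Σ zᵢ(Kᵢ−1)/(1+V/F(Kᵢ−1)) = 0.
g(0) = ΣzᵢKᵢ − 1 = 0.4204 and g(1) = 1 − Σzᵢ/Kᵢ = -0.4307, so a root lies in (0, 1).
Newton–Raphson from V/F = 0.49:
  V/F = 0.4900: g = 0.02787, g' = -0.6976 → V/F = 0.5300
  V/F = 0.5300: g = -0.00012, g' = -0.7043 → V/F = 0.5298
Converged at V/F = 0.5298.
Compositions from xᵢ = zᵢ/(1+V/F(Kᵢ−1)), yᵢ = Kᵢxᵢ:
  acetone: x = 0.3263, y = 0.7440
  toluene: x = 0.6737, y = 0.2560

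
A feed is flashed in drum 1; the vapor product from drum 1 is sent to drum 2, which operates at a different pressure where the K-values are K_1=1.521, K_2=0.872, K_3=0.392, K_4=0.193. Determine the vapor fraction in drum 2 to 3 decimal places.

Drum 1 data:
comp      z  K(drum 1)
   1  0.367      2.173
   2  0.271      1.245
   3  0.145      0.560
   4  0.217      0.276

V/F (drum 2) = 0.328

Drum 1:
Let ψ₁ = V/F and solve Σ zᵢ(Kᵢ−1)/(1+ψ₁(Kᵢ−1)) = 0.
Feasibility: ΣzᵢKᵢ = 1.276, Σzᵢ/Kᵢ = 1.432 — both > 1, two phases present.
Iterate (Newton) starting at ψ₁ = 0.5:
  ψ₁ = 0.500: g = 0.0024, g' = -0.539 → ψ₁ = 0.505
Converged at ψ₁ = 0.505.
Drum-1 compositions:
  1: x = 0.231, y = 0.501
  2: x = 0.241, y = 0.300
  3: x = 0.186, y = 0.104
  4: x = 0.342, y = 0.094
Drum-2 feed = drum-1 vapor: z₂ = (0.5010, 0.3003, 0.1044, 0.0944).
Drum 2:
Rachford–Rice: g(ψ₂) = Σ zᵢ(Kᵢ−1)/(1+ψ₂(Kᵢ−1)) = 0.
g(0) = ΣzᵢKᵢ − 1 = 0.083 and g(1) = 1 − Σzᵢ/Kᵢ = -0.429, so a root lies in (0, 1).
Newton iteration, ψ₂⁰ = 0.3:
  ψ₂ = 0.300: g = 0.0077, g' = -0.272 → ψ₂ = 0.328
Converged at ψ₂ = 0.328.
  1: x = 0.428, y = 0.651
  2: x = 0.313, y = 0.273
  3: x = 0.130, y = 0.051
  4: x = 0.128, y = 0.025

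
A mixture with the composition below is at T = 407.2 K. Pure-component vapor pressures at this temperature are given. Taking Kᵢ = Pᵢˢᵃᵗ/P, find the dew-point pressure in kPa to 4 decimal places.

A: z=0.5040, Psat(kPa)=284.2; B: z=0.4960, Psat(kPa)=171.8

Pdew = 214.5703 kPa

At the dew point ψ → 1, so Σzᵢ/Kᵢ = 1 with Kᵢ = Pᵢˢᵃᵗ/P ⇒ 1/P = Σzᵢ/Pᵢˢᵃᵗ.
1/P = 0.5040/284.2 + 0.4960/171.8 = 0.0046605 ⇒ P = 214.5703 kPa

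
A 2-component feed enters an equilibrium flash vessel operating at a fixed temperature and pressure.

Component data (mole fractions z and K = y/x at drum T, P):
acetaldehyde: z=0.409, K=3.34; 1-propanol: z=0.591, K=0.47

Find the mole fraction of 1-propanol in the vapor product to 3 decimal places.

Let β = V/F and solve Σ zᵢ(Kᵢ−1)/(1+β(Kᵢ−1)) = 0.
g(0) = ΣzᵢKᵢ − 1 = 0.644 and g(1) = 1 − Σzᵢ/Kᵢ = -0.380, so a root lies in (0, 1).
Binary case is linear: z₁(K₁−1)(1+β(K₂−1)) + z₂(K₂−1)(1+β(K₁−1)) = 0
⇒ β = [z₁(K₁−1)+z₂(K₂−1)] / [−(K₁−1)(K₂−1)] = 0.6438/1.2402 = 0.519
Compositions from xᵢ = zᵢ/(1+β(Kᵢ−1)), yᵢ = Kᵢxᵢ:
  acetaldehyde: x = 0.185, y = 0.617
  1-propanol: x = 0.815, y = 0.383

y_1-propanol = 0.383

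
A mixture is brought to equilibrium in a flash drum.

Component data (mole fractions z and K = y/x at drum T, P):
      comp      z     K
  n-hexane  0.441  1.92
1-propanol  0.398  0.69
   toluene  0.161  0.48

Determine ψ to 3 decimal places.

Rachford–Rice: g(ψ) = Σ zᵢ(Kᵢ−1)/(1+ψ(Kᵢ−1)) = 0.
Feasibility: ΣzᵢKᵢ = 1.199, Σzᵢ/Kᵢ = 1.142 — both > 1, two phases present.
Newton–Raphson from ψ = 0.5:
  ψ = 0.500: g = 0.0187, g' = -0.308 → ψ = 0.561
Converged at ψ = 0.561.

ψ = 0.561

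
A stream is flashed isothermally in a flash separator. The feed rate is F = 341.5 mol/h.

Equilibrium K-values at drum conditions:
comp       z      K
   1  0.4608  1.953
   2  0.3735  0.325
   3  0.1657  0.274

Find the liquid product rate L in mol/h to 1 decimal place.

L = 306.9 mol/h

Iterate (Newton) starting at β = 0.5:
  β = 0.5000: g = -0.27198, g' = -0.7949 → β = 0.1579
  β = 0.1579: g = -0.03633, g' = -0.6408 → β = 0.1012
  β = 0.1012: g = 0.00011, g' = -0.6459 → β = 0.1013
Converged at β = 0.1013.
Then V = β·F = 0.1013·341.5 = 34.6 mol/h and L = F − V = 306.9 mol/h.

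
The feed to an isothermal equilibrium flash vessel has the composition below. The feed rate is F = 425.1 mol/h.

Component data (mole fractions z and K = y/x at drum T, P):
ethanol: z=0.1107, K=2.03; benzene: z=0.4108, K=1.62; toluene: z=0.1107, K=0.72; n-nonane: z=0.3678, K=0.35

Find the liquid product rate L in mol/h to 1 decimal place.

L = 326.5 mol/h

Material balance + equilibrium reduce to Σ zᵢ(Kᵢ−1)/(1+V/F(Kᵢ−1)) = 0.
Feasibility: ΣzᵢKᵢ = 1.0987, Σzᵢ/Kᵢ = 1.5127 — both > 1, two phases present.
Iterate (Newton) starting at V/F = 0.5:
  V/F = 0.5000: g = -0.12053, g' = -0.4960 → V/F = 0.2570
  V/F = 0.2570: g = -0.01056, g' = -0.4250 → V/F = 0.2321
Converged at V/F = 0.2321.
Then V = V/F·F = 0.2321·425.1 = 98.6 mol/h and L = F − V = 326.5 mol/h.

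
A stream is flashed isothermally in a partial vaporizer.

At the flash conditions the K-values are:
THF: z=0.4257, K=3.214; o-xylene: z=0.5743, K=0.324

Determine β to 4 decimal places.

Rachford–Rice: g(β) = Σ zᵢ(Kᵢ−1)/(1+β(Kᵢ−1)) = 0.
Check two-phase: ΣzᵢKᵢ = 1.5543 > 1 and Σzᵢ/Kᵢ = 1.9050 > 1, so g(0) = 0.5543 > 0 and g(1) = -0.9050 < 0.
Binary case is linear: z₁(K₁−1)(1+β(K₂−1)) + z₂(K₂−1)(1+β(K₁−1)) = 0
⇒ β = [z₁(K₁−1)+z₂(K₂−1)] / [−(K₁−1)(K₂−1)] = 0.55427/1.49666 = 0.3703

β = 0.3703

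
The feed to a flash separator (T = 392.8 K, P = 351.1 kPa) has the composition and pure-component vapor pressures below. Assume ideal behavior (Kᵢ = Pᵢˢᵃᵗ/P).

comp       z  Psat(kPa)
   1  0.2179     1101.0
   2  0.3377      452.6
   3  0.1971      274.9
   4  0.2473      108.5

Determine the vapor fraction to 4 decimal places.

ψ = 0.5024

Raoult's law: Kᵢ = Pᵢˢᵃᵗ/P = Pᵢˢᵃᵗ/351.1.
  K_1 = 1101.0/351.1 = 3.135859, K_2 = 452.6/351.1 = 1.289091, K_3 = 274.9/351.1 = 0.782968, K_4 = 108.5/351.1 = 0.309029
Let ψ = V/F and solve Σ zᵢ(Kᵢ−1)/(1+ψ(Kᵢ−1)) = 0.
Feasibility: ΣzᵢKᵢ = 1.3494, Σzᵢ/Kᵢ = 1.3834 — both > 1, two phases present.
Newton iteration, ψ⁰ = 0.41:
  ψ = 0.4100: g = 0.05003, g' = -0.5461 → ψ = 0.5016
  ψ = 0.5016: g = 0.00043, g' = -0.5415 → ψ = 0.5024
Converged at ψ = 0.5024.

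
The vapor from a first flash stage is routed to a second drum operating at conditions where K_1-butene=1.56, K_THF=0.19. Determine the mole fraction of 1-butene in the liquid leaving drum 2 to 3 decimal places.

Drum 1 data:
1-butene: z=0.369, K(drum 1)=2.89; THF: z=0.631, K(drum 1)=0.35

Drum 1:
Let ψ₁ = V/F and solve Σ zᵢ(Kᵢ−1)/(1+ψ₁(Kᵢ−1)) = 0.
Feasibility: ΣzᵢKᵢ = 1.287, Σzᵢ/Kᵢ = 1.931 — both > 1, two phases present.
Newton iteration, ψ₁⁰ = 0.3:
  ψ₁ = 0.300: g = -0.0644, g' = -0.948 → ψ₁ = 0.232
  ψ₁ = 0.232: g = 0.0018, g' = -1.007 → ψ₁ = 0.234
Converged at ψ₁ = 0.234.
Drum-1 compositions:
  1-butene: x = 0.256, y = 0.740
  THF: x = 0.744, y = 0.260
Drum-2 feed = drum-1 vapor: z₂ = (0.7396, 0.2604).
Drum 2:
Material balance + equilibrium reduce to Σ zᵢ(Kᵢ−1)/(1+ψ₂(Kᵢ−1)) = 0.
Check two-phase: ΣzᵢKᵢ = 1.203 > 1 and Σzᵢ/Kᵢ = 1.845 > 1, so g(0) = 0.203 > 0 and g(1) = -0.845 < 0.
Newton iteration, ψ₂⁰ = 0.5:
  ψ₂ = 0.500: g = -0.0310, g' = -0.624 → ψ₂ = 0.450
  ψ₂ = 0.450: g = -0.0014, g' = -0.571 → ψ₂ = 0.448
Converged at ψ₂ = 0.448.
  1-butene: x = 0.591, y = 0.922
  THF: x = 0.409, y = 0.078

x_1-butene (drum 2) = 0.591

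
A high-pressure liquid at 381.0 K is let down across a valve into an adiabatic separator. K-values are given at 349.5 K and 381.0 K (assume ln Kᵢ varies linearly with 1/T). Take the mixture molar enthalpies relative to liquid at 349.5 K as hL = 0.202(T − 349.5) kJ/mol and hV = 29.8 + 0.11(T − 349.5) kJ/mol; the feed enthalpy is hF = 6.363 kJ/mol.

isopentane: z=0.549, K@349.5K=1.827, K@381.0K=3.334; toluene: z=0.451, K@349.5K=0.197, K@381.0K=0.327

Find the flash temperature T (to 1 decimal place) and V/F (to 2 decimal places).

Adiabatic flash: solve Rachford–Rice at each trial T, then check hF = ψ·hV(T) + (1−ψ)·hL(T).
  T = 349.5 K: K = (1.827, 0.197), RR gives ψ = 0.138, H_out = 4.123 kJ/mol
  T = 381.0 K: K = (3.334, 0.327), RR gives ψ = 0.623, H_out = 23.110 kJ/mol
  T = 365.2 K: K = (2.498, 0.256), RR gives ψ = 0.437, H_out = 15.568 kJ/mol
  T = 357.4 K: K = (2.146, 0.226), RR gives ψ = 0.315, H_out = 10.762 kJ/mol
  T = 353.4 K: K = (1.980, 0.211), RR gives ψ = 0.235, H_out = 7.715 kJ/mol
  T = 351.4 K: K = (1.900, 0.204), RR gives ψ = 0.188, H_out = 5.966 kJ/mol
  T = 352.4 K: K = (1.940, 0.207), RR gives ψ = 0.213, H_out = 6.863 kJ/mol
Linear interpolation between T = 351.4 (H_out = 5.966) and T = 352.4 (H_out = 6.863) on hF = 6.363 gives T ≈ 351.8 K, at which ψ = 0.20.

T = 351.8 K, V/F = 0.20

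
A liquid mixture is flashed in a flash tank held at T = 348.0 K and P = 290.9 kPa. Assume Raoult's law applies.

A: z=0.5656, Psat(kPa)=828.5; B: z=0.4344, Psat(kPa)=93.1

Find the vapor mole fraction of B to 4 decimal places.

Raoult's law: Kᵢ = Pᵢˢᵃᵗ/P = Pᵢˢᵃᵗ/290.9.
  K_A = 828.5/290.9 = 2.848058, K_B = 93.1/290.9 = 0.320041
Rachford–Rice: g(ψ) = Σ zᵢ(Kᵢ−1)/(1+ψ(Kᵢ−1)) = 0.
g(0) = ΣzᵢKᵢ − 1 = 0.7499 and g(1) = 1 − Σzᵢ/Kᵢ = -0.5559, so a root lies in (0, 1).
Binary case is linear: z₁(K₁−1)(1+ψ(K₂−1)) + z₂(K₂−1)(1+ψ(K₁−1)) = 0
⇒ ψ = [z₁(K₁−1)+z₂(K₂−1)] / [−(K₁−1)(K₂−1)] = 0.74989/1.25660 = 0.5968
Compositions from xᵢ = zᵢ/(1+ψ(Kᵢ−1)), yᵢ = Kᵢxᵢ:
  A: x = 0.2690, y = 0.7660
  B: x = 0.7310, y = 0.2340

y_B = 0.2340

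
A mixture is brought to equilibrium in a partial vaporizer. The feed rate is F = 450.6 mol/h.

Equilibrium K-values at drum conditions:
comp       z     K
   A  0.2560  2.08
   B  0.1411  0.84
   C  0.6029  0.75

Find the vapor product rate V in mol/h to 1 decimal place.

Rachford–Rice: g(β) = Σ zᵢ(Kᵢ−1)/(1+β(Kᵢ−1)) = 0.
g(0) = ΣzᵢKᵢ − 1 = 0.1032 and g(1) = 1 − Σzᵢ/Kᵢ = -0.0949, so a root lies in (0, 1).
Newton–Raphson from β = 0.62:
  β = 0.6200: g = -0.03784, g' = -0.1643 → β = 0.3898
  β = 0.3898: g = 0.00350, g' = -0.1983 → β = 0.4074
  β = 0.4074: g = 0.00003, g' = -0.1948 → β = 0.4076
Converged at β = 0.4076.
Then V = β·F = 0.4076·450.6 = 183.7 mol/h and L = F − V = 266.9 mol/h.

V = 183.7 mol/h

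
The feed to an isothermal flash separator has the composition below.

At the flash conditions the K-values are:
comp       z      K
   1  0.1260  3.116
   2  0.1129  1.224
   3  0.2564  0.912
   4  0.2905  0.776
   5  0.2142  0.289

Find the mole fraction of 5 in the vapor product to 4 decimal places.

y_5 = 0.0659

Iterate (Newton) starting at ψ = 0.5:
  ψ = 0.5000: g = -0.18089, g' = -0.4191 → ψ = 0.0684
  ψ = 0.0684: g = 0.00894, g' = -0.5727 → ψ = 0.0840
  ψ = 0.0840: g = 0.00017, g' = -0.5518 → ψ = 0.0843
Converged at ψ = 0.0843.
Compositions from xᵢ = zᵢ/(1+ψ(Kᵢ−1)), yᵢ = Kᵢxᵢ:
  1: x = 0.1069, y = 0.3332
  2: x = 0.1108, y = 0.1356
  3: x = 0.2583, y = 0.2356
  4: x = 0.2961, y = 0.2298
  5: x = 0.2279, y = 0.0659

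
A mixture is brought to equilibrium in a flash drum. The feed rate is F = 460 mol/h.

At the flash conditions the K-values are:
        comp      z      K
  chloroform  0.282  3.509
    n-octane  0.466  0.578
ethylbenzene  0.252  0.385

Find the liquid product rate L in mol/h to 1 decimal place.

L = 328.3 mol/h

Let β = V/F and solve Σ zᵢ(Kᵢ−1)/(1+β(Kᵢ−1)) = 0.
Feasibility: ΣzᵢKᵢ = 1.356, Σzᵢ/Kᵢ = 1.541 — both > 1, two phases present.
Newton iteration, β⁰ = 0.61:
  β = 0.610: g = -0.2332, g' = -0.672 → β = 0.263
  β = 0.263: g = 0.0203, g' = -0.885 → β = 0.286
Converged at β = 0.286.
Then V = β·F = 0.2863·460 = 131.7 mol/h and L = F − V = 328.3 mol/h.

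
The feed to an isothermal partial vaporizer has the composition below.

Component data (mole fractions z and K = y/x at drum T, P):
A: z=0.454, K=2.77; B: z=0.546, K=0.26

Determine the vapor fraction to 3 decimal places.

ψ = 0.305

Rachford–Rice: g(ψ) = Σ zᵢ(Kᵢ−1)/(1+ψ(Kᵢ−1)) = 0.
Check two-phase: ΣzᵢKᵢ = 1.400 > 1 and Σzᵢ/Kᵢ = 2.264 > 1, so g(0) = 0.400 > 0 and g(1) = -1.264 < 0.
Newton iteration, ψ⁰ = 0.5:
  ψ = 0.500: g = -0.2150, g' = -1.154 → ψ = 0.314
  ψ = 0.314: g = -0.0094, g' = -1.095 → ψ = 0.305
Converged at ψ = 0.305.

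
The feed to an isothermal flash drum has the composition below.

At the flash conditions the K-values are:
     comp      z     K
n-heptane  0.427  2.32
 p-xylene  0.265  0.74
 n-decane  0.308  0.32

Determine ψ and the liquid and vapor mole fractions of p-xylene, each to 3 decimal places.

Material balance + equilibrium reduce to Σ zᵢ(Kᵢ−1)/(1+ψ(Kᵢ−1)) = 0.
Check two-phase: ΣzᵢKᵢ = 1.285 > 1 and Σzᵢ/Kᵢ = 1.505 > 1, so g(0) = 0.285 > 0 and g(1) = -0.505 < 0.
Newton–Raphson from ψ = 0.58:
  ψ = 0.580: g = -0.1077, g' = -0.652 → ψ = 0.415
  ψ = 0.415: g = -0.0047, g' = -0.609 → ψ = 0.407
Converged at ψ = 0.407.
Compositions from xᵢ = zᵢ/(1+ψ(Kᵢ−1)), yᵢ = Kᵢxᵢ:
  n-heptane: x = 0.278, y = 0.644
  p-xylene: x = 0.296, y = 0.219
  n-decane: x = 0.426, y = 0.136

ψ = 0.407, x_p-xylene = 0.296, y_p-xylene = 0.219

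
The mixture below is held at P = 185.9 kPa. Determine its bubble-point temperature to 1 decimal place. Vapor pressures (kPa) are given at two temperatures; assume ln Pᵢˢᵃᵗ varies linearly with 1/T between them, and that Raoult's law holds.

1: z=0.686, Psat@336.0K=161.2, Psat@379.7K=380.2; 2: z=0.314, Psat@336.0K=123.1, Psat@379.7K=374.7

Bubble-point temperature: ΣzᵢPᵢˢᵃᵗ(T) = P. Interpolate ln Pᵢˢᵃᵗ = aᵢ + bᵢ/T.
  T = 336.0 K: ΣzᵢPᵢˢᵃᵗ = 149.24 kPa
  T = 379.7 K: ΣzᵢPᵢˢᵃᵗ = 378.47 kPa
  T = 357.9 K: ΣzᵢPᵢˢᵃᵗ = 244.36 kPa
  T = 346.9 K: ΣzᵢPᵢˢᵃᵗ = 192.15 kPa
  T = 341.4 K: ΣzᵢPᵢˢᵃᵗ = 169.47 kPa
  T = 344.1 K: ΣzᵢPᵢˢᵃᵗ = 180.33 kPa
Interpolating between 344.1 K and 346.9 K gives T ≈ 345.4 K.

T = 345.4 K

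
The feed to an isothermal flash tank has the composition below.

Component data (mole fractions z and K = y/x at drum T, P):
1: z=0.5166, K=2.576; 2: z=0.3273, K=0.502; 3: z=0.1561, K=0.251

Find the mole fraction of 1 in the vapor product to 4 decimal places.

Material balance + equilibrium reduce to Σ zᵢ(Kᵢ−1)/(1+ψ(Kᵢ−1)) = 0.
Feasibility: ΣzᵢKᵢ = 1.5342, Σzᵢ/Kᵢ = 1.4744 — both > 1, two phases present.
Newton–Raphson from ψ = 0.7:
  ψ = 0.7000: g = -0.10890, g' = -0.8684 → ψ = 0.5746
  ψ = 0.5746: g = -0.00633, g' = -0.7825 → ψ = 0.5665
Converged at ψ = 0.5665.
Compositions from xᵢ = zᵢ/(1+ψ(Kᵢ−1)), yᵢ = Kᵢxᵢ:
  1: x = 0.2729, y = 0.7031
  2: x = 0.4559, y = 0.2289
  3: x = 0.2711, y = 0.0681

y_1 = 0.7031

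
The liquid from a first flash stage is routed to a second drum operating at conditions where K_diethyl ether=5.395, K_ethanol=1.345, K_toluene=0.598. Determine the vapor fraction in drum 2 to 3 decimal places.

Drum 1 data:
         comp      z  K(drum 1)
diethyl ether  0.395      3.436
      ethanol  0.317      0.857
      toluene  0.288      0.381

V/F (drum 2) = 0.637

Drum 1:
Material balance + equilibrium reduce to Σ zᵢ(Kᵢ−1)/(1+ψ₁(Kᵢ−1)) = 0.
g(0) = ΣzᵢKᵢ − 1 = 0.739 and g(1) = 1 − Σzᵢ/Kᵢ = -0.241, so a root lies in (0, 1).
Newton iteration, ψ₁⁰ = 0.5:
  ψ₁ = 0.500: g = 0.1268, g' = -0.715 → ψ₁ = 0.677
  ψ₁ = 0.677: g = 0.0060, g' = -0.669 → ψ₁ = 0.686
Converged at ψ₁ = 0.686.
Drum-1 compositions:
  diethyl ether: x = 0.148, y = 0.508
  ethanol: x = 0.351, y = 0.301
  toluene: x = 0.501, y = 0.191
Drum-2 feed = drum-1 liquid: z₂ = (0.1479, 0.3515, 0.5007).
Drum 2:
Let ψ₂ = V/F and solve Σ zᵢ(Kᵢ−1)/(1+ψ₂(Kᵢ−1)) = 0.
g(0) = ΣzᵢKᵢ − 1 = 0.570 and g(1) = 1 − Σzᵢ/Kᵢ = -0.126, so a root lies in (0, 1).
Newton iteration, ψ₂⁰ = 0.5:
  ψ₂ = 0.500: g = 0.0548, g' = -0.437 → ψ₂ = 0.625
  ψ₂ = 0.625: g = 0.0042, g' = -0.376 → ψ₂ = 0.637
Converged at ψ₂ = 0.637.
  diethyl ether: x = 0.039, y = 0.210
  ethanol: x = 0.288, y = 0.388
  toluene: x = 0.673, y = 0.402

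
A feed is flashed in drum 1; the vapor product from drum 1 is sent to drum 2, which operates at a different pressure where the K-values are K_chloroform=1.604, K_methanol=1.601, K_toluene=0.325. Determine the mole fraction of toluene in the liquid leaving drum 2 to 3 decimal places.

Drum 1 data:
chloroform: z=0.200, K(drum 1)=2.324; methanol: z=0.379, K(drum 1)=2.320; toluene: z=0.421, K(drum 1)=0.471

Drum 1:
Rachford–Rice: g(ψ₁) = Σ zᵢ(Kᵢ−1)/(1+ψ₁(Kᵢ−1)) = 0.
Check two-phase: ΣzᵢKᵢ = 1.542 > 1 and Σzᵢ/Kᵢ = 1.143 > 1, so g(0) = 0.542 > 0 and g(1) = -0.143 < 0.
Newton–Raphson from ψ₁ = 0.65:
  ψ₁ = 0.650: g = 0.0722, g' = -0.566 → ψ₁ = 0.777
  ψ₁ = 0.777: g = -0.0009, g' = -0.586 → ψ₁ = 0.776
Converged at ψ₁ = 0.776.
Drum-1 compositions:
  chloroform: x = 0.099, y = 0.229
  methanol: x = 0.187, y = 0.434
  toluene: x = 0.714, y = 0.336
Drum-2 feed = drum-1 vapor: z₂ = (0.2293, 0.4344, 0.3363).
Drum 2:
Material balance + equilibrium reduce to Σ zᵢ(Kᵢ−1)/(1+ψ₂(Kᵢ−1)) = 0.
Check two-phase: ΣzᵢKᵢ = 1.173 > 1 and Σzᵢ/Kᵢ = 1.449 > 1, so g(0) = 0.173 > 0 and g(1) = -0.449 < 0.
Newton–Raphson from ψ₂ = 0.47:
  ψ₂ = 0.470: g = -0.0211, g' = -0.475 → ψ₂ = 0.426
  ψ₂ = 0.426: g = -0.0005, g' = -0.454 → ψ₂ = 0.425
Converged at ψ₂ = 0.425.
  chloroform: x = 0.182, y = 0.293
  methanol: x = 0.346, y = 0.554
  toluene: x = 0.471, y = 0.153

x_toluene (drum 2) = 0.471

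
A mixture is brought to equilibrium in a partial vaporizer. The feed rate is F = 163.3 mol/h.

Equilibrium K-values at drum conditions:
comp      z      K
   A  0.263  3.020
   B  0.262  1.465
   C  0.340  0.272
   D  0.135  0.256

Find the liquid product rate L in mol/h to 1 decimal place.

Rachford–Rice: g(ψ) = Σ zᵢ(Kᵢ−1)/(1+ψ(Kᵢ−1)) = 0.
g(0) = ΣzᵢKᵢ − 1 = 0.305 and g(1) = 1 − Σzᵢ/Kᵢ = -1.043, so a root lies in (0, 1).
Iterate (Newton) starting at ψ = 0.5:
  ψ = 0.500: g = -0.1860, g' = -0.938 → ψ = 0.302
  ψ = 0.302: g = -0.0098, g' = -0.878 → ψ = 0.291
Converged at ψ = 0.291.
Then V = ψ·F = 0.2906·163.3 = 47.5 mol/h and L = F − V = 115.8 mol/h.

L = 115.8 mol/h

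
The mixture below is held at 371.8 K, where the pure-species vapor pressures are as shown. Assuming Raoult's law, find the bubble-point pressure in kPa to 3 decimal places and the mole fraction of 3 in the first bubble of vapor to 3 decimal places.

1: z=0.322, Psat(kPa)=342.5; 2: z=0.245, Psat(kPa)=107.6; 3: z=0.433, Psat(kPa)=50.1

Pbub = 158.340 kPa, y_3 = 0.137

At the bubble point ψ → 0, so ΣzᵢKᵢ = 1 with Kᵢ = Pᵢˢᵃᵗ/P ⇒ P = ΣzᵢPᵢˢᵃᵗ.
P = 0.322·342.5 + 0.245·107.6 + 0.433·50.1 = 158.340 kPa
yᵢ = zᵢPᵢˢᵃᵗ/P ⇒ y_3 = 0.433·50.1/158.340 = 0.137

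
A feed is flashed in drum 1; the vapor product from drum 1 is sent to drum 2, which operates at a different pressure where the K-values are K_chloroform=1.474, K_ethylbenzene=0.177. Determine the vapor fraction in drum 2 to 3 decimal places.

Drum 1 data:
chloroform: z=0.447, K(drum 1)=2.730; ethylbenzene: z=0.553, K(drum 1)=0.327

Drum 1:
Material balance + equilibrium reduce to Σ zᵢ(Kᵢ−1)/(1+ψ₁(Kᵢ−1)) = 0.
Check two-phase: ΣzᵢKᵢ = 1.401 > 1 and Σzᵢ/Kᵢ = 1.855 > 1, so g(0) = 0.401 > 0 and g(1) = -0.855 < 0.
Binary case is linear: z₁(K₁−1)(1+ψ₁(K₂−1)) + z₂(K₂−1)(1+ψ₁(K₁−1)) = 0
⇒ ψ₁ = [z₁(K₁−1)+z₂(K₂−1)] / [−(K₁−1)(K₂−1)] = 0.4011/1.1643 = 0.345
Drum-1 compositions:
  chloroform: x = 0.280, y = 0.765
  ethylbenzene: x = 0.720, y = 0.235
Drum-2 feed = drum-1 vapor: z₂ = (0.7646, 0.2354).
Drum 2:
Rachford–Rice: g(ψ₂) = Σ zᵢ(Kᵢ−1)/(1+ψ₂(Kᵢ−1)) = 0.
g(0) = ΣzᵢKᵢ − 1 = 0.169 and g(1) = 1 − Σzᵢ/Kᵢ = -0.849, so a root lies in (0, 1).
Newton–Raphson from ψ₂ = 0.4:
  ψ₂ = 0.400: g = 0.0158, g' = -0.476 → ψ₂ = 0.433
  ψ₂ = 0.433: g = -0.0004, g' = -0.503 → ψ₂ = 0.432
Converged at ψ₂ = 0.432.
  chloroform: x = 0.635, y = 0.935
  ethylbenzene: x = 0.365, y = 0.065

V/F (drum 2) = 0.432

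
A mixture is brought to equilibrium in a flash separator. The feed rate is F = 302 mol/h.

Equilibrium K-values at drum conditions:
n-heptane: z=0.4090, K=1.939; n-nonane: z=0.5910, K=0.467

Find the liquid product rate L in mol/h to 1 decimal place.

L = 260.3 mol/h

Material balance + equilibrium reduce to Σ zᵢ(Kᵢ−1)/(1+ψ(Kᵢ−1)) = 0.
Check two-phase: ΣzᵢKᵢ = 1.0690 > 1 and Σzᵢ/Kᵢ = 1.4765 > 1, so g(0) = 0.0690 > 0 and g(1) = -0.4765 < 0.
Newton–Raphson from ψ = 0.5:
  ψ = 0.5000: g = -0.16810, g' = -0.4791 → ψ = 0.1491
  ψ = 0.1491: g = -0.00531, g' = -0.4756 → ψ = 0.1379
  ψ = 0.1379: g = 0.00001, g' = -0.4783 → ψ = 0.1380
Converged at ψ = 0.1380.
Then V = ψ·F = 0.1380·302 = 41.7 mol/h and L = F − V = 260.3 mol/h.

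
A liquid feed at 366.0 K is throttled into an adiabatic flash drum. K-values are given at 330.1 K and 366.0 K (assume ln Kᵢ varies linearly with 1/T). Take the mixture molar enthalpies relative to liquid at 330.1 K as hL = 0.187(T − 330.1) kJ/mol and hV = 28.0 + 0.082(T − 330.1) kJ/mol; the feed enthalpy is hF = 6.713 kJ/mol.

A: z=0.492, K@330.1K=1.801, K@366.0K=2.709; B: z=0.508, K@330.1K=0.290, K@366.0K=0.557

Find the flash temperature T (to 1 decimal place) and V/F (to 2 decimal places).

Adiabatic flash: solve Rachford–Rice at each trial T, then check hF = ψ·hV(T) + (1−ψ)·hL(T).
  T = 330.1 K: K = (1.801, 0.290), RR gives ψ = 0.059, H_out = 1.645 kJ/mol
  T = 366.0 K: K = (2.709, 0.557), RR gives ψ = 0.813, H_out = 26.421 kJ/mol
  T = 348.1 K: K = (2.233, 0.409), RR gives ψ = 0.421, H_out = 14.353 kJ/mol
  T = 339.1 K: K = (2.011, 0.346), RR gives ψ = 0.250, H_out = 8.447 kJ/mol
  T = 334.6 K: K = (1.905, 0.317), RR gives ψ = 0.159, H_out = 5.218 kJ/mol
  T = 336.9 K: K = (1.959, 0.332), RR gives ψ = 0.206, H_out = 6.903 kJ/mol
Linear interpolation between T = 334.6 (H_out = 5.218) and T = 336.9 (H_out = 6.903) on hF = 6.713 gives T ≈ 336.6 K, at which ψ = 0.20.

T = 336.6 K, V/F = 0.20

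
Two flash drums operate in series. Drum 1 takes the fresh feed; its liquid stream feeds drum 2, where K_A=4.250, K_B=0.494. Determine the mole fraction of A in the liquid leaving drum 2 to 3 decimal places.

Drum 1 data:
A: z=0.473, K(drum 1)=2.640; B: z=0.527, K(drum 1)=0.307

Drum 1:
Binary case is linear: z₁(K₁−1)(1+ψ₁(K₂−1)) + z₂(K₂−1)(1+ψ₁(K₁−1)) = 0
⇒ ψ₁ = [z₁(K₁−1)+z₂(K₂−1)] / [−(K₁−1)(K₂−1)] = 0.4105/1.1365 = 0.361
Drum-1 compositions:
  A: x = 0.297, y = 0.784
  B: x = 0.703, y = 0.216
Drum-2 feed = drum-1 liquid: z₂ = (0.2970, 0.7030).
Drum 2:
Let ψ₂ = V/F and solve Σ zᵢ(Kᵢ−1)/(1+ψ₂(Kᵢ−1)) = 0.
g(0) = ΣzᵢKᵢ − 1 = 0.610 and g(1) = 1 − Σzᵢ/Kᵢ = -0.493, so a root lies in (0, 1).
Iterate (Newton) starting at ψ₂ = 0.5:
  ψ₂ = 0.500: g = -0.1084, g' = -0.778 → ψ₂ = 0.361
  ψ₂ = 0.361: g = 0.0094, g' = -0.934 → ψ₂ = 0.371
Converged at ψ₂ = 0.371.
  A: x = 0.135, y = 0.573
  B: x = 0.865, y = 0.427

x_A (drum 2) = 0.135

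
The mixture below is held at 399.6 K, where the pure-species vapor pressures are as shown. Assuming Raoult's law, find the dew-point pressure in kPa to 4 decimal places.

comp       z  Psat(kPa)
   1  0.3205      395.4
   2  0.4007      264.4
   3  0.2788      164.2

At the dew point ψ → 1, so Σzᵢ/Kᵢ = 1 with Kᵢ = Pᵢˢᵃᵗ/P ⇒ 1/P = Σzᵢ/Pᵢˢᵃᵗ.
1/P = 0.3205/395.4 + 0.4007/264.4 + 0.2788/164.2 = 0.0040240 ⇒ P = 248.5085 kPa

Pdew = 248.5085 kPa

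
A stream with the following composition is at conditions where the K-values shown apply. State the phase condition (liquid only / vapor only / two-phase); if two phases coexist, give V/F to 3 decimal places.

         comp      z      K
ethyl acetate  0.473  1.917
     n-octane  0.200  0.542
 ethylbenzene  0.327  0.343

two-phase, V/F = 0.235

ΣzᵢKᵢ = 1.127; Σzᵢ/Kᵢ = 1.569.
Both exceed 1, so a two-phase solution exists.
Rachford–Rice: g(ψ) = Σ zᵢ(Kᵢ−1)/(1+ψ(Kᵢ−1)) = 0.
Newton–Raphson from ψ = 0.5:
  ψ = 0.500: g = -0.1414, g' = -0.571 → ψ = 0.252
  ψ = 0.252: g = -0.0088, g' = -0.519 → ψ = 0.235
Converged at ψ = 0.235.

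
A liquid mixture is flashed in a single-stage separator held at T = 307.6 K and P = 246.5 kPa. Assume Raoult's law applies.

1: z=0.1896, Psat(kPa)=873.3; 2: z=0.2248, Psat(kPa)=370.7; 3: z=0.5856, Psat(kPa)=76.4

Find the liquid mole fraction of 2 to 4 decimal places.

x_2 = 0.2087

Raoult's law: Kᵢ = Pᵢˢᵃᵗ/P = Pᵢˢᵃᵗ/246.5.
  K_1 = 873.3/246.5 = 3.542799, K_2 = 370.7/246.5 = 1.503854, K_3 = 76.4/246.5 = 0.309939
Let β = V/F and solve Σ zᵢ(Kᵢ−1)/(1+β(Kᵢ−1)) = 0.
Feasibility: ΣzᵢKᵢ = 1.1913, Σzᵢ/Kᵢ = 2.0924 — both > 1, two phases present.
Iterate (Newton) starting at β = 0.5:
  β = 0.5000: g = -0.31425, g' = -0.9241 → β = 0.1599
  β = 0.1599: g = -0.00667, g' = -1.0208 → β = 0.1534
Converged at β = 0.1534.
Compositions from xᵢ = zᵢ/(1+β(Kᵢ−1)), yᵢ = Kᵢxᵢ:
  1: x = 0.1364, y = 0.4832
  2: x = 0.2087, y = 0.3138
  3: x = 0.6549, y = 0.2030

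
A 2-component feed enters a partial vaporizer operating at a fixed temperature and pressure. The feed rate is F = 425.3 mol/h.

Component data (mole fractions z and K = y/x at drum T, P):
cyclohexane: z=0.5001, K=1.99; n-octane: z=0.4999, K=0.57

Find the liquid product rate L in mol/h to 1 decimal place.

Rachford–Rice: g(ψ) = Σ zᵢ(Kᵢ−1)/(1+ψ(Kᵢ−1)) = 0.
Check two-phase: ΣzᵢKᵢ = 1.2801 > 1 and Σzᵢ/Kᵢ = 1.1283 > 1, so g(0) = 0.2801 > 0 and g(1) = -0.1283 < 0.
Binary case is linear: z₁(K₁−1)(1+ψ(K₂−1)) + z₂(K₂−1)(1+ψ(K₁−1)) = 0
⇒ ψ = [z₁(K₁−1)+z₂(K₂−1)] / [−(K₁−1)(K₂−1)] = 0.28014/0.42570 = 0.6581
Then V = ψ·F = 0.6581·425.3 = 279.9 mol/h and L = F − V = 145.4 mol/h.

L = 145.4 mol/h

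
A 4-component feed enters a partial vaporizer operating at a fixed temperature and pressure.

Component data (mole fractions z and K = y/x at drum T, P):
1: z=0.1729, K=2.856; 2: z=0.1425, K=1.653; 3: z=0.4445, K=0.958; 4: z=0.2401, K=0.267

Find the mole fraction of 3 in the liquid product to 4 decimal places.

x_3 = 0.4517

Rachford–Rice: g(β) = Σ zᵢ(Kᵢ−1)/(1+β(Kᵢ−1)) = 0.
g(0) = ΣzᵢKᵢ − 1 = 0.2193 and g(1) = 1 − Σzᵢ/Kᵢ = -0.5100, so a root lies in (0, 1).
Iterate (Newton) starting at β = 0.54:
  β = 0.5400: g = -0.08133, g' = -0.5360 → β = 0.3883
  β = 0.3883: g = -0.00425, g' = -0.4927 → β = 0.3796
Converged at β = 0.3796.
Compositions from xᵢ = zᵢ/(1+β(Kᵢ−1)), yᵢ = Kᵢxᵢ:
  1: x = 0.1014, y = 0.2897
  2: x = 0.1142, y = 0.1888
  3: x = 0.4517, y = 0.4327
  4: x = 0.3327, y = 0.0888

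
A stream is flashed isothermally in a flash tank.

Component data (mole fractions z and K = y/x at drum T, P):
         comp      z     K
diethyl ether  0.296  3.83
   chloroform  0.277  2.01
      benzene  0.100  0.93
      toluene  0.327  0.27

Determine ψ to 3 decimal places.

ψ = 0.652

Material balance + equilibrium reduce to Σ zᵢ(Kᵢ−1)/(1+ψ(Kᵢ−1)) = 0.
Feasibility: ΣzᵢKᵢ = 1.872, Σzᵢ/Kᵢ = 1.534 — both > 1, two phases present.
Newton iteration, ψ⁰ = 0.61:
  ψ = 0.610: g = 0.0427, g' = -0.994 → ψ = 0.653
  ψ = 0.653: g = -0.0008, g' = -1.032 → ψ = 0.652
Converged at ψ = 0.652.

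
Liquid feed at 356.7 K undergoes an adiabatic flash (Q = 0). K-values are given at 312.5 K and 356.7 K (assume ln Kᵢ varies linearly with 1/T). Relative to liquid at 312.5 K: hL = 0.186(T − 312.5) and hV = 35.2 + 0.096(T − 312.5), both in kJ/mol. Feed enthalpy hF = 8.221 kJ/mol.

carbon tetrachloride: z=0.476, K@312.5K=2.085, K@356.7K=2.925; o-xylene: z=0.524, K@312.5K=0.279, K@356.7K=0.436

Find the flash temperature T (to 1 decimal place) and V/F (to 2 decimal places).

Adiabatic flash: solve Rachford–Rice at each trial T, then check hF = ψ·hV(T) + (1−ψ)·hL(T).
  T = 312.5 K: K = (2.085, 0.279), RR gives ψ = 0.177, H_out = 6.239 kJ/mol
  T = 356.7 K: K = (2.925, 0.436), RR gives ψ = 0.572, H_out = 26.073 kJ/mol
  T = 334.6 K: K = (2.497, 0.354), RR gives ψ = 0.387, H_out = 16.958 kJ/mol
  T = 323.6 K: K = (2.290, 0.316), RR gives ψ = 0.289, H_out = 11.961 kJ/mol
  T = 318.1 K: K = (2.188, 0.297), RR gives ψ = 0.236, H_out = 9.236 kJ/mol
  T = 315.3 K: K = (2.136, 0.288), RR gives ψ = 0.207, H_out = 7.770 kJ/mol
  T = 316.7 K: K = (2.162, 0.293), RR gives ψ = 0.222, H_out = 8.510 kJ/mol
  T = 316.0 K: K = (2.149, 0.290), RR gives ψ = 0.215, H_out = 8.142 kJ/mol
  T = 316.4 K: K = (2.156, 0.292), RR gives ψ = 0.219, H_out = 8.353 kJ/mol
Linear interpolation between T = 316.0 (H_out = 8.142) and T = 316.4 (H_out = 8.353) on hF = 8.221 gives T ≈ 316.1 K, at which ψ = 0.22.

T = 316.1 K, V/F = 0.22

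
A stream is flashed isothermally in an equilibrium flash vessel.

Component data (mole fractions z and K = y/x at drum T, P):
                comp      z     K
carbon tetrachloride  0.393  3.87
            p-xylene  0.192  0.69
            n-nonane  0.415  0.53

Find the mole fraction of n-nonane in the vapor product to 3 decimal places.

y_n-nonane = 0.331

Iterate (Newton) starting at β = 0.5:
  β = 0.500: g = 0.1378, g' = -0.728 → β = 0.689
  β = 0.689: g = 0.0146, g' = -0.595 → β = 0.714
Converged at β = 0.714.
Compositions from xᵢ = zᵢ/(1+β(Kᵢ−1)), yᵢ = Kᵢxᵢ:
  carbon tetrachloride: x = 0.129, y = 0.499
  p-xylene: x = 0.247, y = 0.170
  n-nonane: x = 0.625, y = 0.331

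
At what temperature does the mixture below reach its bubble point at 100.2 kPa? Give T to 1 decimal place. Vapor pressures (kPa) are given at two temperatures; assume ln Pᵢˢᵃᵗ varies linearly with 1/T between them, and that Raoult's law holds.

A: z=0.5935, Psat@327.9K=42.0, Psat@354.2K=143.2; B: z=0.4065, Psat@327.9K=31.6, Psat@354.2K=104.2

T = 348.7 K

Bubble-point temperature: ΣzᵢPᵢˢᵃᵗ(T) = P. Interpolate ln Pᵢˢᵃᵗ = aᵢ + bᵢ/T.
  T = 327.9 K: ΣzᵢPᵢˢᵃᵗ = 37.77 kPa
  T = 354.2 K: ΣzᵢPᵢˢᵃᵗ = 127.35 kPa
  T = 341.0 K: ΣzᵢPᵢˢᵃᵗ = 70.83 kPa
  T = 347.6 K: ΣzᵢPᵢˢᵃᵗ = 95.51 kPa
  T = 350.9 K: ΣzᵢPᵢˢᵃᵗ = 110.43 kPa
  T = 349.2 K: ΣzᵢPᵢˢᵃᵗ = 102.51 kPa
Interpolating between 347.6 K and 349.2 K gives T ≈ 348.7 K.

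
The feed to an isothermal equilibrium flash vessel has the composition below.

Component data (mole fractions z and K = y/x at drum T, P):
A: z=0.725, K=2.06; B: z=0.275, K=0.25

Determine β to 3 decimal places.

Material balance + equilibrium reduce to Σ zᵢ(Kᵢ−1)/(1+β(Kᵢ−1)) = 0.
Check two-phase: ΣzᵢKᵢ = 1.562 > 1 and Σzᵢ/Kᵢ = 1.452 > 1, so g(0) = 0.562 > 0 and g(1) = -0.452 < 0.
Newton iteration, β⁰ = 0.57:
  β = 0.570: g = 0.1188, g' = -0.789 → β = 0.721
  β = 0.721: g = -0.0132, g' = -0.994 → β = 0.707
Converged at β = 0.707.

β = 0.707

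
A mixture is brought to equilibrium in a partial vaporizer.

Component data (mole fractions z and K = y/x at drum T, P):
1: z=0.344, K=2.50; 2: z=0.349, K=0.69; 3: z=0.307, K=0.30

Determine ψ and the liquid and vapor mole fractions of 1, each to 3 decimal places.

ψ = 0.246, x_1 = 0.251, y_1 = 0.628

Rachford–Rice: g(ψ) = Σ zᵢ(Kᵢ−1)/(1+ψ(Kᵢ−1)) = 0.
Feasibility: ΣzᵢKᵢ = 1.193, Σzᵢ/Kᵢ = 1.667 — both > 1, two phases present.
Iterate (Newton) starting at ψ = 0.43:
  ψ = 0.430: g = -0.1186, g' = -0.639 → ψ = 0.244
  ψ = 0.244: g = 0.0013, g' = -0.673 → ψ = 0.246
Converged at ψ = 0.246.
Compositions from xᵢ = zᵢ/(1+ψ(Kᵢ−1)), yᵢ = Kᵢxᵢ:
  1: x = 0.251, y = 0.628
  2: x = 0.378, y = 0.261
  3: x = 0.371, y = 0.111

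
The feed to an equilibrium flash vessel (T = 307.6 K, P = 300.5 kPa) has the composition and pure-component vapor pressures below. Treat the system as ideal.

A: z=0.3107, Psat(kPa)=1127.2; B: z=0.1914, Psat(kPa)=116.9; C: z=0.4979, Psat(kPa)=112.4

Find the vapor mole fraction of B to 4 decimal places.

y_B = 0.0878

Raoult's law: Kᵢ = Pᵢˢᵃᵗ/P = Pᵢˢᵃᵗ/300.5.
  K_A = 1127.2/300.5 = 3.751082, K_B = 116.9/300.5 = 0.389018, K_C = 112.4/300.5 = 0.374043
Let ψ = V/F and solve Σ zᵢ(Kᵢ−1)/(1+ψ(Kᵢ−1)) = 0.
Check two-phase: ΣzᵢKᵢ = 1.4262 > 1 and Σzᵢ/Kᵢ = 1.9060 > 1, so g(0) = 0.4262 > 0 and g(1) = -0.9060 < 0.
Iterate (Newton) starting at ψ = 0.45:
  ψ = 0.4500: g = -0.21323, g' = -0.9835 → ψ = 0.2332
  ψ = 0.2332: g = 0.01941, g' = -1.2373 → ψ = 0.2489
  ψ = 0.2489: g = 0.00028, g' = -1.2016 → ψ = 0.2491
Converged at ψ = 0.2491.
Compositions from xᵢ = zᵢ/(1+ψ(Kᵢ−1)), yᵢ = Kᵢxᵢ:
  A: x = 0.1844, y = 0.6915
  B: x = 0.2258, y = 0.0878
  C: x = 0.5899, y = 0.2206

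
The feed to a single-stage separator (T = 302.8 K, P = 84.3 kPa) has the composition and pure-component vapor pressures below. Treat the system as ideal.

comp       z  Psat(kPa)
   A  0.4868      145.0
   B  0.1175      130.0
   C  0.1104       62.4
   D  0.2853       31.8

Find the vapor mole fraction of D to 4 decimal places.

y_D = 0.1624

Raoult's law: Kᵢ = Pᵢˢᵃᵗ/P = Pᵢˢᵃᵗ/84.3.
  K_A = 145.0/84.3 = 1.720047, K_B = 130.0/84.3 = 1.542112, K_C = 62.4/84.3 = 0.740214, K_D = 31.8/84.3 = 0.377224
Iterate (Newton) starting at V/F = 0.5:
  V/F = 0.5000: g = 0.01686, g' = -0.4010 → V/F = 0.5420
  V/F = 0.5420: g = -0.00025, g' = -0.4135 → V/F = 0.5414
Converged at V/F = 0.5414.
Compositions from xᵢ = zᵢ/(1+V/F(Kᵢ−1)), yᵢ = Kᵢxᵢ:
  A: x = 0.3503, y = 0.6025
  B: x = 0.0908, y = 0.1401
  C: x = 0.1285, y = 0.0951
  D: x = 0.4304, y = 0.1624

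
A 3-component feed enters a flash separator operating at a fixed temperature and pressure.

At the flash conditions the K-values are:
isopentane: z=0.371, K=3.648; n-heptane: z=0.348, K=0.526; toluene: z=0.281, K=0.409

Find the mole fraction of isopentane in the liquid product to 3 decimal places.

x_isopentane = 0.166

Material balance + equilibrium reduce to Σ zᵢ(Kᵢ−1)/(1+ψ(Kᵢ−1)) = 0.
g(0) = ΣzᵢKᵢ − 1 = 0.651 and g(1) = 1 − Σzᵢ/Kᵢ = -0.450, so a root lies in (0, 1).
Newton iteration, ψ⁰ = 0.5:
  ψ = 0.500: g = -0.0292, g' = -0.814 → ψ = 0.464
  ψ = 0.464: g = 0.0004, g' = -0.838 → ψ = 0.465
Converged at ψ = 0.465.
Compositions from xᵢ = zᵢ/(1+ψ(Kᵢ−1)), yᵢ = Kᵢxᵢ:
  isopentane: x = 0.166, y = 0.607
  n-heptane: x = 0.446, y = 0.235
  toluene: x = 0.387, y = 0.158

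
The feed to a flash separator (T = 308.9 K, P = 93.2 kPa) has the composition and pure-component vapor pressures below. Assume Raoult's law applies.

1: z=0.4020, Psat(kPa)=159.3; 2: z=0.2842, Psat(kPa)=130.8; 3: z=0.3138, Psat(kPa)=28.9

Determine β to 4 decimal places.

Raoult's law: Kᵢ = Pᵢˢᵃᵗ/P = Pᵢˢᵃᵗ/93.2.
  K_1 = 159.3/93.2 = 1.709227, K_2 = 130.8/93.2 = 1.403433, K_3 = 28.9/93.2 = 0.310086
Material balance + equilibrium reduce to Σ zᵢ(Kᵢ−1)/(1+β(Kᵢ−1)) = 0.
Feasibility: ΣzᵢKᵢ = 1.1833, Σzᵢ/Kᵢ = 1.4497 — both > 1, two phases present.
Newton–Raphson from β = 0.61:
  β = 0.6100: g = -0.08279, g' = -0.5736 → β = 0.4657
  β = 0.4657: g = -0.00812, g' = -0.4713 → β = 0.4484
  β = 0.4484: g = -0.00007, g' = -0.4627 → β = 0.4483
Converged at β = 0.4483.

β = 0.4483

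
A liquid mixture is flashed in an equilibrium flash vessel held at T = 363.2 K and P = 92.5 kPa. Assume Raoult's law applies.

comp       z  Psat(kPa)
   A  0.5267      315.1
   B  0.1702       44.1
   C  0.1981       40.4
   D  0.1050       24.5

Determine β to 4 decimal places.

Raoult's law: Kᵢ = Pᵢˢᵃᵗ/P = Pᵢˢᵃᵗ/92.5.
  K_A = 315.1/92.5 = 3.406486, K_B = 44.1/92.5 = 0.476757, K_C = 40.4/92.5 = 0.436757, K_D = 24.5/92.5 = 0.264865
Material balance + equilibrium reduce to Σ zᵢ(Kᵢ−1)/(1+β(Kᵢ−1)) = 0.
g(0) = ΣzᵢKᵢ − 1 = 0.9897 and g(1) = 1 − Σzᵢ/Kᵢ = -0.3616, so a root lies in (0, 1).
Iterate (Newton) starting at β = 0.59:
  β = 0.5900: g = 0.09155, g' = -0.9364 → β = 0.6878
Converged at β = 0.6878.

β = 0.6878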